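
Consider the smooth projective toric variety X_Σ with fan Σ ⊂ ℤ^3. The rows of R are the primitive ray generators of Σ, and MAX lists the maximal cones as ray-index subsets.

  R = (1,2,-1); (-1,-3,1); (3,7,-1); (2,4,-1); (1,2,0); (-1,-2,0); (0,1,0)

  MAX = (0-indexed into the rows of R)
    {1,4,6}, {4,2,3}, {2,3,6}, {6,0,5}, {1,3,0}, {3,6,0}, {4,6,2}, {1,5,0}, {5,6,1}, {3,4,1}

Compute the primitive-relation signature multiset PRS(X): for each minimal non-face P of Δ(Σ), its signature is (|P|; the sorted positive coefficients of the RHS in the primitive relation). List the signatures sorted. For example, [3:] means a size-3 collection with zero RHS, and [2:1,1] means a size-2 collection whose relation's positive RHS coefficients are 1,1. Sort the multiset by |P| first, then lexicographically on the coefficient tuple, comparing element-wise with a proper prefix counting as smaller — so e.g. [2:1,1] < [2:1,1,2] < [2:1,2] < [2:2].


Minimal non-faces — 9 found among 7 rays, 10 max cones:

  {4,5}:  v_{4} + v_{5} = 0  ⟹  sig = [2:]
  {0,4}:  v_{0} + v_{4} = v_{3}  ⟹  sig = [2:1]
  {3,5}:  v_{3} + v_{5} = v_{0}  ⟹  sig = [2:1]
  {2,5}:  v_{2} + v_{5} = v_{3} + v_{6}  ⟹  sig = [2:1,1]
  {0,2}:  v_{0} + v_{2} = 2·v_{3} + v_{6}  ⟹  sig = [2:1,2]
  {1,2}:  v_{1} + v_{2} = 2·v_{4}  ⟹  sig = [2:2]
  {0,1,6}:  v_{0} + v_{1} + v_{6} = 0  ⟹  sig = [3:]
  {1,3,6}:  v_{1} + v_{3} + v_{6} = v_{4}  ⟹  sig = [3:1]
  {3,4,6}:  v_{3} + v_{4} + v_{6} = v_{2}  ⟹  sig = [3:1]

so the primitive-relation signature multiset is
    |P|=2: 6 collections, coeffs (), (1), (1), (1,1), (1,2), (2)
    |P|=3: 3 collections, coeffs (), (1), (1)


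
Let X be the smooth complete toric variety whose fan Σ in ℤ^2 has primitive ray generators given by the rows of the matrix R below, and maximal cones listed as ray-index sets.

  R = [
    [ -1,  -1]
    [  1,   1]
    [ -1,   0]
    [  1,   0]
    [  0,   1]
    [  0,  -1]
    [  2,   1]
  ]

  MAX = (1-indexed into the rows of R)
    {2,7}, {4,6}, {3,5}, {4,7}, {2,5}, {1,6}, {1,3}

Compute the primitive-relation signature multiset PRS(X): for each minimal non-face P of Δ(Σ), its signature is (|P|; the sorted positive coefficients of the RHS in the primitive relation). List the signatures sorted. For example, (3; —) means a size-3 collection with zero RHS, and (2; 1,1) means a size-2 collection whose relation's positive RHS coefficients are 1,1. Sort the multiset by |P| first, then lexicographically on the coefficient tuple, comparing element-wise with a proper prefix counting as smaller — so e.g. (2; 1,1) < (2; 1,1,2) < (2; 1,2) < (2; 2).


|primitive collections| = 14. Relations:

  P = {1,2}:  v_{1} + v_{2} = 0 — sig = (2; —)
  P = {3,4}:  v_{3} + v_{4} = 0 — sig = (2; —)
  P = {5,6}:  v_{5} + v_{6} = 0 — sig = (2; —)
  P = {1,4}:  v_{1} + v_{4} = v_{6} — sig = (2; 1)
  P = {1,5}:  v_{1} + v_{5} = v_{3} — sig = (2; 1)
  P = {1,7}:  v_{1} + v_{7} = v_{4} — sig = (2; 1)
  P = {2,3}:  v_{2} + v_{3} = v_{5} — sig = (2; 1)
  P = {2,4}:  v_{2} + v_{4} = v_{7} — sig = (2; 1)
  P = {2,6}:  v_{2} + v_{6} = v_{4} — sig = (2; 1)
  P = {3,6}:  v_{3} + v_{6} = v_{1} — sig = (2; 1)
  P = {3,7}:  v_{3} + v_{7} = v_{2} — sig = (2; 1)
  P = {4,5}:  v_{4} + v_{5} = v_{2} — sig = (2; 1)
  P = {5,7}:  v_{5} + v_{7} = 2·v_{2} — sig = (2; 2)
  P = {6,7}:  v_{6} + v_{7} = 2·v_{4} — sig = (2; 2)

Signatures (|P|; sorted positive RHS coefficients), sorted:
    |P|=2: 14 collections, coeffs (), (), (), (1), (1), (1), (1), (1), (1), (1), (1), (1), (2), (2)


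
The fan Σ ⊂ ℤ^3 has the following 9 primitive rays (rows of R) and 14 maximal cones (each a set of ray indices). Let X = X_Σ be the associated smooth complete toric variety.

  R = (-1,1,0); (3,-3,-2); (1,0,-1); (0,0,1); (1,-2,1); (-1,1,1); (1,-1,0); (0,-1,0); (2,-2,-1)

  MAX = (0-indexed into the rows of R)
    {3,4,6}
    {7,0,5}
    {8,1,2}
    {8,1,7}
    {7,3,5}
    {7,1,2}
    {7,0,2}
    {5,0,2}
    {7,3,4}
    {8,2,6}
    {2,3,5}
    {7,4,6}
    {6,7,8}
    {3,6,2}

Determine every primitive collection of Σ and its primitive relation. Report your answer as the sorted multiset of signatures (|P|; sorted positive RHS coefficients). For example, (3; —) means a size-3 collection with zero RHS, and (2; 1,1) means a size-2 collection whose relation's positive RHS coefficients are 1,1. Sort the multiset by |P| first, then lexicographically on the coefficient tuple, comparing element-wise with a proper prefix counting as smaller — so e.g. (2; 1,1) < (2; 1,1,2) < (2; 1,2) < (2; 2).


|primitive collections| = 20. Relations:

  P = {0,6}:  v_{0} + v_{6} = 0 — sig = (2; —)
  P = {0,3}:  v_{0} + v_{3} = v_{5} — sig = (2; 1)
  P = {1,5}:  v_{1} + v_{5} = v_{8} — sig = (2; 1)
  P = {5,6}:  v_{5} + v_{6} = v_{3} — sig = (2; 1)
  P = {5,8}:  v_{5} + v_{8} = v_{6} — sig = (2; 1)
  P = {0,4}:  v_{0} + v_{4} = v_{3} + v_{7} — sig = (2; 1,1)
  P = {0,8}:  v_{0} + v_{8} = v_{2} + v_{7} — sig = (2; 1,1)
  P = {1,3}:  v_{1} + v_{3} = v_{6} + v_{8} — sig = (2; 1,1)
  P = {1,4}:  v_{1} + v_{4} = 2·v_{6} + v_{7} + v_{8} — sig = (2; 1,1,2)
  P = {4,5}:  v_{4} + v_{5} = 2·v_{3} + v_{7} — sig = (2; 1,2)
  P = {4,8}:  v_{4} + v_{8} = 3·v_{6} + v_{7} — sig = (2; 1,3)
  P = {1,6}:  v_{1} + v_{6} = 2·v_{8} — sig = (2; 2)
  P = {2,4}:  v_{2} + v_{4} = 2·v_{6} — sig = (2; 2)
  P = {3,8}:  v_{3} + v_{8} = 2·v_{6} — sig = (2; 2)
  P = {0,1}:  v_{0} + v_{1} = 2·v_{2} + 2·v_{7} — sig = (2; 2,2)
  P = {2,5,7}:  v_{2} + v_{5} + v_{7} = 0 — sig = (3; —)
  P = {2,3,7}:  v_{2} + v_{3} + v_{7} = v_{6} — sig = (3; 1)
  P = {2,6,7}:  v_{2} + v_{6} + v_{7} = v_{8} — sig = (3; 1)
  P = {2,7,8}:  v_{2} + v_{7} + v_{8} = v_{1} — sig = (3; 1)
  P = {3,6,7}:  v_{3} + v_{6} + v_{7} = v_{4} — sig = (3; 1)

so the primitive-relation signature multiset is
{ (2; —),  (2; 1) ×4,  (2; 1,1) ×3,  (2; 1,1,2),  (2; 1,2),  (2; 1,3),  (2; 2) ×3,  (2; 2,2),  (3; —),  (3; 1) ×4 }


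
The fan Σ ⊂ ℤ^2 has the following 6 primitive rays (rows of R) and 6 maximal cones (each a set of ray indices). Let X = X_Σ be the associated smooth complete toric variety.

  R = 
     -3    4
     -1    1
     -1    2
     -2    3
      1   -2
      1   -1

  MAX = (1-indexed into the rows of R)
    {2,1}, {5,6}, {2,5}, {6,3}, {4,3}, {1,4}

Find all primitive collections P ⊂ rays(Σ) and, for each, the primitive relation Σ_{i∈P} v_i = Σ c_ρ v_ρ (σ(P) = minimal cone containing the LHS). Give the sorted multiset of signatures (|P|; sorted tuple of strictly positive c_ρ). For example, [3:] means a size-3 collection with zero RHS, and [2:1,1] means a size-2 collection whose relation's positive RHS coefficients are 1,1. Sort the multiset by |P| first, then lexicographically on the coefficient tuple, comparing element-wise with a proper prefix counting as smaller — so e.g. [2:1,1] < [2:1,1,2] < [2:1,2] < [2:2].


Minimal non-faces — 9 found among 6 rays, 6 max cones:

  • {2,6}:  v_{2} + v_{6} = 0 ; sig = [2:]
  • {3,5}:  v_{3} + v_{5} = 0 ; sig = [2:]
  • {1,6}:  v_{1} + v_{6} = v_{4} ; sig = [2:1]
  • {2,3}:  v_{2} + v_{3} = v_{4} ; sig = [2:1]
  • {2,4}:  v_{2} + v_{4} = v_{1} ; sig = [2:1]
  • {4,5}:  v_{4} + v_{5} = v_{2} ; sig = [2:1]
  • {4,6}:  v_{4} + v_{6} = v_{3} ; sig = [2:1]
  • {1,3}:  v_{1} + v_{3} = 2·v_{4} ; sig = [2:2]
  • {1,5}:  v_{1} + v_{5} = 2·v_{2} ; sig = [2:2]

so the primitive-relation signature multiset is
[[2:], [2:], [2:1], [2:1], [2:1], [2:1], [2:1], [2:2], [2:2]]


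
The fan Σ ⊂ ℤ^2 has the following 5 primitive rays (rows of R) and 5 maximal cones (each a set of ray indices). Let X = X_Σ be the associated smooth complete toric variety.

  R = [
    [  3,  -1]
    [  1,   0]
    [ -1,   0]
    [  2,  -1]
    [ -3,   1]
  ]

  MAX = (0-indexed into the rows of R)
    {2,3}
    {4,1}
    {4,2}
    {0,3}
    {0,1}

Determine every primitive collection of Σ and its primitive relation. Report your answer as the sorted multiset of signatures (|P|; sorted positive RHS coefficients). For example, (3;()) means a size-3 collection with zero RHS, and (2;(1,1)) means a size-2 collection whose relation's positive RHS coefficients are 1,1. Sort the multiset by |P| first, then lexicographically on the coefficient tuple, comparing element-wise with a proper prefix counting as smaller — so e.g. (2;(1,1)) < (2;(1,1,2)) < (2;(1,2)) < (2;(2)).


Minimal non-faces — 5 found among 5 rays, 5 max cones:

  {0,4}:  v_{0} + v_{4} = 0  →  sig = (2;())
  {1,2}:  v_{1} + v_{2} = 0  →  sig = (2;())
  {0,2}:  v_{0} + v_{2} = v_{3}  →  sig = (2;(1))
  {1,3}:  v_{1} + v_{3} = v_{0}  →  sig = (2;(1))
  {3,4}:  v_{3} + v_{4} = v_{2}  →  sig = (2;(1))

Sorted signature multiset PRS(X):
    (2;())
    (2;())
    (2;(1))
    (2;(1))
    (2;(1))


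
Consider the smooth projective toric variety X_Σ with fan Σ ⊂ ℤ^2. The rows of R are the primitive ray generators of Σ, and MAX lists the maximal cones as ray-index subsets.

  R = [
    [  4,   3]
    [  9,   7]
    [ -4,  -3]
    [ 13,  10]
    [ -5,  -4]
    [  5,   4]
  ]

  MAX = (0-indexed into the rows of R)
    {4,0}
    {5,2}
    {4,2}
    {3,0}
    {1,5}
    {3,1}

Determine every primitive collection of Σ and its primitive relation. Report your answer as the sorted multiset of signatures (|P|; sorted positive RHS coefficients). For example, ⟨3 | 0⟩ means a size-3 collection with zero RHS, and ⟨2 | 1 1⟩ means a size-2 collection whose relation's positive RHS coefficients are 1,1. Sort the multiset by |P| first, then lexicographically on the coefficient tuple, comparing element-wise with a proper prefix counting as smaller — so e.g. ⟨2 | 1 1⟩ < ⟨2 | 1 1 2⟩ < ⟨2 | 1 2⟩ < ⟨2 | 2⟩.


9 minimal non-faces of Δ(Σ) (on 6 rays):

  P={0,2}:  v_{0} + v_{2} = 0 — sig = ⟨2 | 0⟩
  P={4,5}:  v_{4} + v_{5} = 0 — sig = ⟨2 | 0⟩
  P={0,1}:  v_{0} + v_{1} = v_{3} — sig = ⟨2 | 1⟩
  P={0,5}:  v_{0} + v_{5} = v_{1} — sig = ⟨2 | 1⟩
  P={1,2}:  v_{1} + v_{2} = v_{5} — sig = ⟨2 | 1⟩
  P={1,4}:  v_{1} + v_{4} = v_{0} — sig = ⟨2 | 1⟩
  P={2,3}:  v_{2} + v_{3} = v_{1} — sig = ⟨2 | 1⟩
  P={3,4}:  v_{3} + v_{4} = 2·v_{0} — sig = ⟨2 | 2⟩
  P={3,5}:  v_{3} + v_{5} = 2·v_{1} — sig = ⟨2 | 2⟩

Sorted signature multiset PRS(X):
    ⟨2 | 0⟩
    ⟨2 | 0⟩
    ⟨2 | 1⟩
    ⟨2 | 1⟩
    ⟨2 | 1⟩
    ⟨2 | 1⟩
    ⟨2 | 1⟩
    ⟨2 | 2⟩
    ⟨2 | 2⟩


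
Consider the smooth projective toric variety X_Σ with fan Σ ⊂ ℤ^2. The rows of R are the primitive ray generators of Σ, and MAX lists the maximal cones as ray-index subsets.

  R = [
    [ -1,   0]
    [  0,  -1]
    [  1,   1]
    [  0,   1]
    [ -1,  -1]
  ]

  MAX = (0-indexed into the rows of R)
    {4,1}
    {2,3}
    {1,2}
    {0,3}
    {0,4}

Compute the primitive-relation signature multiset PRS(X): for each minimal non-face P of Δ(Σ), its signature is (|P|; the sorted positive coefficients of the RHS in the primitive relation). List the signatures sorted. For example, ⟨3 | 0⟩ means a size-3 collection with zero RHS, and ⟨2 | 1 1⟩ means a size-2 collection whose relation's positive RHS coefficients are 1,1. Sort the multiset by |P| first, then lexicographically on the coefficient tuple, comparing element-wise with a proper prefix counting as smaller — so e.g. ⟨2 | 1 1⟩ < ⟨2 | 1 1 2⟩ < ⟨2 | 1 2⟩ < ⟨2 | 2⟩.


Minimal non-faces — 5 found among 5 rays, 5 max cones:

  • {1,3}:  v_{1} + v_{3} = 0  so sig = ⟨2 | 0⟩
  • {2,4}:  v_{2} + v_{4} = 0  so sig = ⟨2 | 0⟩
  • {0,1}:  v_{0} + v_{1} = v_{4}  so sig = ⟨2 | 1⟩
  • {0,2}:  v_{0} + v_{2} = v_{3}  so sig = ⟨2 | 1⟩
  • {3,4}:  v_{3} + v_{4} = v_{0}  so sig = ⟨2 | 1⟩

Signatures (|P|; sorted positive RHS coefficients), sorted:
    |P|=2: 5 collections, coeffs (), (), (1), (1), (1)


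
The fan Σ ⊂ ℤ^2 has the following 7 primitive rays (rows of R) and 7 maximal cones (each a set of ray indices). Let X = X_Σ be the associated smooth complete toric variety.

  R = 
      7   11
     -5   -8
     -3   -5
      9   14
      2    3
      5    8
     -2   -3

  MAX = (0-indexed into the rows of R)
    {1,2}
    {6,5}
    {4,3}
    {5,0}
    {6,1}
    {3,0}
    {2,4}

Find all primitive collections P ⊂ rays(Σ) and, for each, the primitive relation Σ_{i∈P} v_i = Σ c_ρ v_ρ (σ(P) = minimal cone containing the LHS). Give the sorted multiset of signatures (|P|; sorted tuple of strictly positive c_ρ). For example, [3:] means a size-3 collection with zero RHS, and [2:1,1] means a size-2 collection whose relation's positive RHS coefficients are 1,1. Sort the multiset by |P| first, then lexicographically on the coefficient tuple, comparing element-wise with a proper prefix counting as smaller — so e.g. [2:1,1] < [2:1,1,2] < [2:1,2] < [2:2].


Minimal non-faces — 14 found among 7 rays, 7 max cones:

  P={1,5}:  v_{1} + v_{5} = 0 ; sig = [2:]
  P={4,6}:  v_{4} + v_{6} = 0 ; sig = [2:]
  P={0,1}:  v_{0} + v_{1} = v_{4} ; sig = [2:1]
  P={0,4}:  v_{0} + v_{4} = v_{3} ; sig = [2:1]
  P={0,6}:  v_{0} + v_{6} = v_{5} ; sig = [2:1]
  P={1,4}:  v_{1} + v_{4} = v_{2} ; sig = [2:1]
  P={2,5}:  v_{2} + v_{5} = v_{4} ; sig = [2:1]
  P={2,6}:  v_{2} + v_{6} = v_{1} ; sig = [2:1]
  P={3,6}:  v_{3} + v_{6} = v_{0} ; sig = [2:1]
  P={4,5}:  v_{4} + v_{5} = v_{0} ; sig = [2:1]
  P={0,2}:  v_{0} + v_{2} = 2·v_{4} ; sig = [2:2]
  P={1,3}:  v_{1} + v_{3} = 2·v_{4} ; sig = [2:2]
  P={3,5}:  v_{3} + v_{5} = 2·v_{0} ; sig = [2:2]
  P={2,3}:  v_{2} + v_{3} = 3·v_{4} ; sig = [2:3]

so the primitive-relation signature multiset is
{ [2:] ×2,  [2:1] ×8,  [2:2] ×3,  [2:3] }


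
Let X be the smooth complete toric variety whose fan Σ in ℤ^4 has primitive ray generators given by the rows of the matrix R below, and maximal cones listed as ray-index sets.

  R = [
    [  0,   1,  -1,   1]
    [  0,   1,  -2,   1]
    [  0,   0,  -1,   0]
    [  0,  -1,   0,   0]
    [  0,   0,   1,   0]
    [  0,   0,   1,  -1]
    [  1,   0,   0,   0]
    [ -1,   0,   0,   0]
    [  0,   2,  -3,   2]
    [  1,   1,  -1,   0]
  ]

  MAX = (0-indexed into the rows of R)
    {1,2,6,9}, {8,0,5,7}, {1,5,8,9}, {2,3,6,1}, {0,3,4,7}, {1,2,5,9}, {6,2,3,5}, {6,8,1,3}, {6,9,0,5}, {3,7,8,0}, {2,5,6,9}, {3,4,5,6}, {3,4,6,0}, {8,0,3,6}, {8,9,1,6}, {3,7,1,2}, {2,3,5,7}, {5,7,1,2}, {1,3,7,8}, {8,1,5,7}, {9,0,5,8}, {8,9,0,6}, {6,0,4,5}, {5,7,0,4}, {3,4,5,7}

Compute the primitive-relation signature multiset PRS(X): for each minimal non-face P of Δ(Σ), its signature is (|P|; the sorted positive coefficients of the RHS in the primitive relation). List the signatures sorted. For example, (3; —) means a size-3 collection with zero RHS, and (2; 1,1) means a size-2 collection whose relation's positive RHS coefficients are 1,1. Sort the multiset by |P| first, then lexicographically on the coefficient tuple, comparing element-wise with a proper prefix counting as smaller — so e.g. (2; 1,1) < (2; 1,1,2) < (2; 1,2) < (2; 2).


Primitive collections (15):

  {2,4}:  v_{2} + v_{4} = 0  so sig = (2; —)
  {6,7}:  v_{6} + v_{7} = 0  so sig = (2; —)
  {0,1}:  v_{0} + v_{1} = v_{8}  so sig = (2; 1)
  {0,2}:  v_{0} + v_{2} = v_{1}  so sig = (2; 1)
  {1,4}:  v_{1} + v_{4} = v_{0}  so sig = (2; 1)
  {3,9}:  v_{3} + v_{9} = v_{2} + v_{6}  so sig = (2; 1,1)
  {7,9}:  v_{7} + v_{9} = v_{1} + v_{5}  so sig = (2; 1,1)
  {4,9}:  v_{4} + v_{9} = v_{0} + v_{5} + v_{6}  so sig = (2; 1,1,1)
  {2,8}:  v_{2} + v_{8} = 2·v_{1}  so sig = (2; 2)
  {4,8}:  v_{4} + v_{8} = 2·v_{0}  so sig = (2; 2)
  {0,3,5}:  v_{0} + v_{3} + v_{5} = 0  so sig = (3; —)
  {1,3,5}:  v_{1} + v_{3} + v_{5} = v_{2}  so sig = (3; 1)
  {1,5,6}:  v_{1} + v_{5} + v_{6} = v_{9}  so sig = (3; 1)
  {3,5,8}:  v_{3} + v_{5} + v_{8} = v_{1}  so sig = (3; 1)
  {5,6,8}:  v_{5} + v_{6} + v_{8} = v_{0} + v_{9}  so sig = (3; 1,1)

Signatures (|P|; sorted positive RHS coefficients), sorted:
    (2; —)
    (2; —)
    (2; 1)
    (2; 1)
    (2; 1)
    (2; 1,1)
    (2; 1,1)
    (2; 1,1,1)
    (2; 2)
    (2; 2)
    (3; —)
    (3; 1)
    (3; 1)
    (3; 1)
    (3; 1,1)


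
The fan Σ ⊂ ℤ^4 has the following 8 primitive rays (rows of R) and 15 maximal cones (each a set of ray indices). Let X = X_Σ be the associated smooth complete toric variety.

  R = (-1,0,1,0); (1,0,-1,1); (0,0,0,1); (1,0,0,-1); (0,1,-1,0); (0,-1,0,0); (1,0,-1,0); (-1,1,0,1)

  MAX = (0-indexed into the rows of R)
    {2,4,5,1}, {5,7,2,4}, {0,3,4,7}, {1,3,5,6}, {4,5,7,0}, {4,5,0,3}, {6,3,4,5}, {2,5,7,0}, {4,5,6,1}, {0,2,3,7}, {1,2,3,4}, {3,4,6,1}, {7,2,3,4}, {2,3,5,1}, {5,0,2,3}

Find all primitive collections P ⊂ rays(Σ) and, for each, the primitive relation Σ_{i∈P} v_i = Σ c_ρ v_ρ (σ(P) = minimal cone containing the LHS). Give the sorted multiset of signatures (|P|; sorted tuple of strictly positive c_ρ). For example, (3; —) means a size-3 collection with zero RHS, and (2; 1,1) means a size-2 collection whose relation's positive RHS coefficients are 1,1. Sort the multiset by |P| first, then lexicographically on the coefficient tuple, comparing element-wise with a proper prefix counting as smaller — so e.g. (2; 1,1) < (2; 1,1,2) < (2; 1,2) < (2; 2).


|primitive collections| = 9. Relations:

  • {0,6}:  v_{0} + v_{6} = 0  →  sig = (2; —)
  • {0,1}:  v_{0} + v_{1} = v_{2}  →  sig = (2; 1)
  • {2,6}:  v_{2} + v_{6} = v_{1}  →  sig = (2; 1)
  • {6,7}:  v_{6} + v_{7} = v_{2} + v_{4}  →  sig = (2; 1,1)
  • {1,7}:  v_{1} + v_{7} = 2·v_{2} + v_{4}  →  sig = (2; 1,2)
  • {3,5,7}:  v_{3} + v_{5} + v_{7} = 0  →  sig = (3; —)
  • {0,2,4}:  v_{0} + v_{2} + v_{4} = v_{7}  →  sig = (3; 1)
  • {2,3,4,5}:  v_{2} + v_{3} + v_{4} + v_{5} = v_{6}  →  sig = (4; 1)
  • {1,3,4,5}:  v_{1} + v_{3} + v_{4} + v_{5} = 2·v_{6}  →  sig = (4; 2)

Sorted signature multiset PRS(X):
    (2; —)
    (2; 1)
    (2; 1)
    (2; 1,1)
    (2; 1,2)
    (3; —)
    (3; 1)
    (4; 1)
    (4; 2)


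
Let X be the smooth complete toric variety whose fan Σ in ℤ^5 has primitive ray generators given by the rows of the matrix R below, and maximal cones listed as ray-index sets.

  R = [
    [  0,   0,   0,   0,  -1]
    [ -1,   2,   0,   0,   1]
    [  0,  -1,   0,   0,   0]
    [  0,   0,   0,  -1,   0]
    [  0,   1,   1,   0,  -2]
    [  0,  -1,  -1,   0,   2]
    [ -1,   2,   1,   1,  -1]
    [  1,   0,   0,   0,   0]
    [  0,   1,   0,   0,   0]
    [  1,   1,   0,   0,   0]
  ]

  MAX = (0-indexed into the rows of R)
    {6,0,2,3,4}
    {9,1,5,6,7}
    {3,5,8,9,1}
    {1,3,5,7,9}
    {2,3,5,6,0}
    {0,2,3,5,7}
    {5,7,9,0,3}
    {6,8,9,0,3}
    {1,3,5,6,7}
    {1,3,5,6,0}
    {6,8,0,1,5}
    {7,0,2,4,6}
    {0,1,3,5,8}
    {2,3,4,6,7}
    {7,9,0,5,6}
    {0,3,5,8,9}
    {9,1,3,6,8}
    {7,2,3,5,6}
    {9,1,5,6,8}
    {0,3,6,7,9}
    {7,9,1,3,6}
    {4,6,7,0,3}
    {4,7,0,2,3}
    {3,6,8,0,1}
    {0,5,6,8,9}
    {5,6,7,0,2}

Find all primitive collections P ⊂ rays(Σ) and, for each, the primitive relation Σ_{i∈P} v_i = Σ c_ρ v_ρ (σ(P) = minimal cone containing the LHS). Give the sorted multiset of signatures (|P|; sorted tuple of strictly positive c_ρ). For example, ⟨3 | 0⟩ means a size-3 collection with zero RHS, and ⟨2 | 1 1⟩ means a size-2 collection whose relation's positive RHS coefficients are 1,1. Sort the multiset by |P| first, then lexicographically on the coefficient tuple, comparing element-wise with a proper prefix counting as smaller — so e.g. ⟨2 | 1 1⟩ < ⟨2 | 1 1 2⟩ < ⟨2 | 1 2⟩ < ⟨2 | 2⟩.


Δ(Σ) — 10 vertices, 14 min non-faces:

  {2,8}:  v_{2} + v_{8} = 0  ⟹  sig = ⟨2 | 0⟩
  {4,5}:  v_{4} + v_{5} = 0  ⟹  sig = ⟨2 | 0⟩
  {2,9}:  v_{2} + v_{9} = v_{7}  ⟹  sig = ⟨2 | 1⟩
  {7,8}:  v_{7} + v_{8} = v_{9}  ⟹  sig = ⟨2 | 1⟩
  {1,2}:  v_{1} + v_{2} = v_{3} + v_{5} + v_{6}  ⟹  sig = ⟨2 | 1 1 1⟩
  {1,4}:  v_{1} + v_{4} = v_{3} + v_{6} + v_{8}  ⟹  sig = ⟨2 | 1 1 1⟩
  {4,8}:  v_{4} + v_{8} = v_{0} + v_{3} + v_{6} + v_{7}  ⟹  sig = ⟨2 | 1 1 1 1⟩
  {4,9}:  v_{4} + v_{9} = v_{0} + v_{3} + v_{6} + 2·v_{7}  ⟹  sig = ⟨2 | 1 1 1 2⟩
  {0,1,7}:  v_{0} + v_{1} + v_{7} = 2·v_{8}  ⟹  sig = ⟨3 | 2⟩
  {0,1,9}:  v_{0} + v_{1} + v_{9} = 3·v_{8}  ⟹  sig = ⟨3 | 3⟩
  {3,5,6,8}:  v_{3} + v_{5} + v_{6} + v_{8} = v_{1}  ⟹  sig = ⟨4 | 1⟩
  {3,5,6,9}:  v_{3} + v_{5} + v_{6} + v_{9} = v_{1} + v_{7}  ⟹  sig = ⟨4 | 1 1⟩
  {0,2,3,6,7}:  v_{0} + v_{2} + v_{3} + v_{6} + v_{7} = v_{4}  ⟹  sig = ⟨5 | 1⟩
  {0,3,5,6,7}:  v_{0} + v_{3} + v_{5} + v_{6} + v_{7} = v_{8}  ⟹  sig = ⟨5 | 1⟩

so the primitive-relation signature multiset is
    |P|=2: 8 collections, coeffs (), (), (1), (1), (1,1,1), (1,1,1), (1,1,1,1), (1,1,1,2)
    |P|=3: 2 collections, coeffs (2), (3)
    |P|=4: 2 collections, coeffs (1), (1,1)
    |P|=5: 2 collections, coeffs (1), (1)


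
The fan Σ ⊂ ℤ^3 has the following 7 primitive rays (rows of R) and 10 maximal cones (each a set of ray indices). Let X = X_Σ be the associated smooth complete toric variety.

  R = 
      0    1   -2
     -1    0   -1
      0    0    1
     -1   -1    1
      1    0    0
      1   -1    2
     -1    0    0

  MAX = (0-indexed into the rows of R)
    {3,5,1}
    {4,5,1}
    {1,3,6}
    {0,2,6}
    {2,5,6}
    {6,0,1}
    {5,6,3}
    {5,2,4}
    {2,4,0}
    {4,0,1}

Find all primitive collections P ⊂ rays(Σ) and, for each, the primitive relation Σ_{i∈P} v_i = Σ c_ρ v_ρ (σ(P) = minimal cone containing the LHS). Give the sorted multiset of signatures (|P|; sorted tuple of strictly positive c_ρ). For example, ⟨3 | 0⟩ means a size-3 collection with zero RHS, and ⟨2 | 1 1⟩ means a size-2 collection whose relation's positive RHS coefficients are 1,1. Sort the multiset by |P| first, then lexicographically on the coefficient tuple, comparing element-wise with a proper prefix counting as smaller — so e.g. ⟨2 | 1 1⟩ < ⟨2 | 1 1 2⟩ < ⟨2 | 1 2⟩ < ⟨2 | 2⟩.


Σ has 7 primitive collections:

  • {4,6}:  v_{4} + v_{6} = 0  ⇒ sig = ⟨2 | 0⟩
  • {0,3}:  v_{0} + v_{3} = v_{1}  ⇒ sig = ⟨2 | 1⟩
  • {0,5}:  v_{0} + v_{5} = v_{4}  ⇒ sig = ⟨2 | 1⟩
  • {1,2}:  v_{1} + v_{2} = v_{6}  ⇒ sig = ⟨2 | 1⟩
  • {3,4}:  v_{3} + v_{4} = v_{1} + v_{5}  ⇒ sig = ⟨2 | 1 1⟩
  • {2,3}:  v_{2} + v_{3} = v_{5} + 2·v_{6}  ⇒ sig = ⟨2 | 1 2⟩
  • {1,5,6}:  v_{1} + v_{5} + v_{6} = v_{3}  ⇒ sig = ⟨3 | 1⟩

so the primitive-relation signature multiset is
{ ⟨2 | 0⟩,  ⟨2 | 1⟩ ×3,  ⟨2 | 1 1⟩,  ⟨2 | 1 2⟩,  ⟨3 | 1⟩ }


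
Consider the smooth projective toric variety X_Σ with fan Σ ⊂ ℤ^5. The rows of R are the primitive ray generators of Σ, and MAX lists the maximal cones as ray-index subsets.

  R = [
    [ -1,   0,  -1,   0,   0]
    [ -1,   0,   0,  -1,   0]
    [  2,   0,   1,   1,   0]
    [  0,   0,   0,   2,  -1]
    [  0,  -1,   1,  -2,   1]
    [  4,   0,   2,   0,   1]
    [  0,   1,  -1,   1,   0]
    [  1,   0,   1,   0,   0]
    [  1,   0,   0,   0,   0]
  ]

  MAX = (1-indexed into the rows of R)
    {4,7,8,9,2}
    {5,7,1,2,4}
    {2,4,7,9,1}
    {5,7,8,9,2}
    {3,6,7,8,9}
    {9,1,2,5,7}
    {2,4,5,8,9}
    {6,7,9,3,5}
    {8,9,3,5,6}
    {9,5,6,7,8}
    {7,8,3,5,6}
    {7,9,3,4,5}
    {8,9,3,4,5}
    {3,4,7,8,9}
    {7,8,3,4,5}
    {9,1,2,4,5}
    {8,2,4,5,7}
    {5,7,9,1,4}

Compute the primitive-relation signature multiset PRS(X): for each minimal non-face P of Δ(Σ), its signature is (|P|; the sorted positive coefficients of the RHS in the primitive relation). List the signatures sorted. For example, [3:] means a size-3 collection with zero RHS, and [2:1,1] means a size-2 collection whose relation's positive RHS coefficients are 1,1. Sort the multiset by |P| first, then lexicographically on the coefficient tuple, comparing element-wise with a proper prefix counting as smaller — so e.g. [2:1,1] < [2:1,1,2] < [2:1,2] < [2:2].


|primitive collections| = 9. Relations:

  {1,8}:  v_{1} + v_{8} = 0 — sig = [2:]
  {2,3}:  v_{2} + v_{3} = v_{8} — sig = [2:1]
  {1,3}:  v_{1} + v_{3} = v_{4} + v_{5} + v_{7} + v_{9} — sig = [2:1,1,1,1]
  {1,6}:  v_{1} + v_{6} = v_{3} + v_{5} + v_{7} + v_{9} — sig = [2:1,1,1,1]
  {2,6}:  v_{2} + v_{6} = v_{5} + v_{7} + 2·v_{8} + v_{9} — sig = [2:1,1,1,2]
  {4,6}:  v_{4} + v_{6} = 2·v_{3} — sig = [2:2]
  {2,4,5,7,9}:  v_{2} + v_{4} + v_{5} + v_{7} + v_{9} = 0 — sig = [5:]
  {3,5,7,8,9}:  v_{3} + v_{5} + v_{7} + v_{8} + v_{9} = v_{6} — sig = [5:1]
  {4,5,7,8,9}:  v_{4} + v_{5} + v_{7} + v_{8} + v_{9} = v_{3} — sig = [5:1]

Sorted signature multiset PRS(X):
    |P|=2: 6 collections, coeffs (), (1), (1,1,1,1), (1,1,1,1), (1,1,1,2), (2)
    |P|=5: 3 collections, coeffs (), (1), (1)


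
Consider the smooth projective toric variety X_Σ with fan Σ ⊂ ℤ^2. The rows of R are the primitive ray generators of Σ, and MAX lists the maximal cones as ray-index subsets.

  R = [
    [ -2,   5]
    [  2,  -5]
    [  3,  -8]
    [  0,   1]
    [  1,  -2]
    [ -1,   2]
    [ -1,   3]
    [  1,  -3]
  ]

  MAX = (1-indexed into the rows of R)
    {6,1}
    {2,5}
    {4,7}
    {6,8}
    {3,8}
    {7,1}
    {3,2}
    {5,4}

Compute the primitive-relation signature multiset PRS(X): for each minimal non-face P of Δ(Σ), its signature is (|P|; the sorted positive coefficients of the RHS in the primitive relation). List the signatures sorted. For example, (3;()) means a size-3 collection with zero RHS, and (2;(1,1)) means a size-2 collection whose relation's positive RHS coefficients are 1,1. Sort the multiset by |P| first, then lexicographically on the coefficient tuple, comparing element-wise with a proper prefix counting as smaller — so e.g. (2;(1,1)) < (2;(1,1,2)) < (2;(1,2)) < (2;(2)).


Σ has 20 primitive collections:

  {1,2}:  v_{1} + v_{2} = 0  so sig = (2;())
  {5,6}:  v_{5} + v_{6} = 0  so sig = (2;())
  {7,8}:  v_{7} + v_{8} = 0  so sig = (2;())
  {1,3}:  v_{1} + v_{3} = v_{8}  so sig = (2;(1))
  {1,5}:  v_{1} + v_{5} = v_{7}  so sig = (2;(1))
  {1,8}:  v_{1} + v_{8} = v_{6}  so sig = (2;(1))
  {2,6}:  v_{2} + v_{6} = v_{8}  so sig = (2;(1))
  {2,7}:  v_{2} + v_{7} = v_{5}  so sig = (2;(1))
  {2,8}:  v_{2} + v_{8} = v_{3}  so sig = (2;(1))
  {3,7}:  v_{3} + v_{7} = v_{2}  so sig = (2;(1))
  {4,6}:  v_{4} + v_{6} = v_{7}  so sig = (2;(1))
  {4,8}:  v_{4} + v_{8} = v_{5}  so sig = (2;(1))
  {5,7}:  v_{5} + v_{7} = v_{4}  so sig = (2;(1))
  {5,8}:  v_{5} + v_{8} = v_{2}  so sig = (2;(1))
  {6,7}:  v_{6} + v_{7} = v_{1}  so sig = (2;(1))
  {3,4}:  v_{3} + v_{4} = v_{2} + v_{5}  so sig = (2;(1,1))
  {1,4}:  v_{1} + v_{4} = 2·v_{7}  so sig = (2;(2))
  {2,4}:  v_{2} + v_{4} = 2·v_{5}  so sig = (2;(2))
  {3,5}:  v_{3} + v_{5} = 2·v_{2}  so sig = (2;(2))
  {3,6}:  v_{3} + v_{6} = 2·v_{8}  so sig = (2;(2))

so the primitive-relation signature multiset is
[(2;()), (2;()), (2;()), (2;(1)), (2;(1)), (2;(1)), (2;(1)), (2;(1)), (2;(1)), (2;(1)), (2;(1)), (2;(1)), (2;(1)), (2;(1)), (2;(1)), (2;(1,1)), (2;(2)), (2;(2)), (2;(2)), (2;(2))]


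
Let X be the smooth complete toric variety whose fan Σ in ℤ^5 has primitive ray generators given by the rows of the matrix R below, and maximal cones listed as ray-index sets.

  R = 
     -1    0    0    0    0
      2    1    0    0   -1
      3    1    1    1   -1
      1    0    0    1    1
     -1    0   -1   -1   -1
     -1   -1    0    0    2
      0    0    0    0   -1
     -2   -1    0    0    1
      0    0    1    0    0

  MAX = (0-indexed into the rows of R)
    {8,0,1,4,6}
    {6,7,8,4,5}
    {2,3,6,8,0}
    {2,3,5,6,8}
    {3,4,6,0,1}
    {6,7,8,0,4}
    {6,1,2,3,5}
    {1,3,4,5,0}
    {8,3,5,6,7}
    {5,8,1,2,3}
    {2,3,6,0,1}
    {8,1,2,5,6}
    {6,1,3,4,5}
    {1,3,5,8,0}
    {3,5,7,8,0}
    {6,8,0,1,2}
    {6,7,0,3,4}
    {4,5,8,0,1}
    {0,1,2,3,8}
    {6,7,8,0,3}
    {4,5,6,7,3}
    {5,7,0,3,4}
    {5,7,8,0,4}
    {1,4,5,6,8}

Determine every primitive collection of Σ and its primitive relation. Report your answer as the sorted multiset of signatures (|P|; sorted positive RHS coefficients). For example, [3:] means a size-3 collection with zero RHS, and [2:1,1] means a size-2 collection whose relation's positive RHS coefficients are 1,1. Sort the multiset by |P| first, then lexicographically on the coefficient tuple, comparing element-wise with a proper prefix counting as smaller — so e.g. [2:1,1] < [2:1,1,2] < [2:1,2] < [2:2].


7 collections generate NE(X_Σ); each relation:

  P = {1,7}:  v_{1} + v_{7} = 0 — sig = [2:]
  P = {2,4}:  v_{2} + v_{4} = v_{1} + v_{6} — sig = [2:1,1]
  P = {2,7}:  v_{2} + v_{7} = v_{3} + v_{6} + v_{8} — sig = [2:1,1,1]
  P = {3,4,8}:  v_{3} + v_{4} + v_{8} = 0 — sig = [3:]
  P = {0,5,6}:  v_{0} + v_{5} + v_{6} = v_{7} — sig = [3:1]
  P = {0,2,5}:  v_{0} + v_{2} + v_{5} = v_{3} + v_{8} — sig = [3:1,1]
  P = {1,3,6,8}:  v_{1} + v_{3} + v_{6} + v_{8} = v_{2} — sig = [4:1]

Sorted signature multiset PRS(X):
    [2:]
    [2:1,1]
    [2:1,1,1]
    [3:]
    [3:1]
    [3:1,1]
    [4:1]


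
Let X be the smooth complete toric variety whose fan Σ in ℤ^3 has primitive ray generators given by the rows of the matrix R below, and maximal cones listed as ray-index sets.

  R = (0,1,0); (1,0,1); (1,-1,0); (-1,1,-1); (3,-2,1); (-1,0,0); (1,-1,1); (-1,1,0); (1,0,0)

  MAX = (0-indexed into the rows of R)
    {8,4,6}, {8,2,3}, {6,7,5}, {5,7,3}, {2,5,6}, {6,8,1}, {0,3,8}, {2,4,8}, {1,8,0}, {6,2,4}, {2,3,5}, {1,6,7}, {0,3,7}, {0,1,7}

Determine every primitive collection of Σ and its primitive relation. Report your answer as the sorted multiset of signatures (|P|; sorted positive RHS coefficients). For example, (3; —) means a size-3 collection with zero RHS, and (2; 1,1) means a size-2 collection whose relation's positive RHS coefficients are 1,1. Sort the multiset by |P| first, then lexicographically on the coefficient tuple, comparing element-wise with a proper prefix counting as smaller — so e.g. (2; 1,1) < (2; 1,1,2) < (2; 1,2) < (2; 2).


Σ has 16 primitive collections:

  • {2,7}:  v_{2} + v_{7} = 0  ⟹  sig = (2; —)
  • {3,6}:  v_{3} + v_{6} = 0  ⟹  sig = (2; —)
  • {5,8}:  v_{5} + v_{8} = 0  ⟹  sig = (2; —)
  • {0,2}:  v_{0} + v_{2} = v_{8}  ⟹  sig = (2; 1)
  • {0,5}:  v_{0} + v_{5} = v_{7}  ⟹  sig = (2; 1)
  • {0,6}:  v_{0} + v_{6} = v_{1}  ⟹  sig = (2; 1)
  • {1,3}:  v_{1} + v_{3} = v_{0}  ⟹  sig = (2; 1)
  • {7,8}:  v_{7} + v_{8} = v_{0}  ⟹  sig = (2; 1)
  • {1,2}:  v_{1} + v_{2} = v_{6} + v_{8}  ⟹  sig = (2; 1,1)
  • {1,5}:  v_{1} + v_{5} = v_{6} + v_{7}  ⟹  sig = (2; 1,1)
  • {3,4}:  v_{3} + v_{4} = v_{2} + v_{8}  ⟹  sig = (2; 1,1)
  • {4,5}:  v_{4} + v_{5} = v_{2} + v_{6}  ⟹  sig = (2; 1,1)
  • {4,7}:  v_{4} + v_{7} = v_{6} + v_{8}  ⟹  sig = (2; 1,1)
  • {0,4}:  v_{0} + v_{4} = v_{6} + 2·v_{8}  ⟹  sig = (2; 1,2)
  • {1,4}:  v_{1} + v_{4} = 2·v_{6} + 2·v_{8}  ⟹  sig = (2; 2,2)
  • {2,6,8}:  v_{2} + v_{6} + v_{8} = v_{4}  ⟹  sig = (3; 1)

Sorted signature multiset PRS(X):
[(2; —), (2; —), (2; —), (2; 1), (2; 1), (2; 1), (2; 1), (2; 1), (2; 1,1), (2; 1,1), (2; 1,1), (2; 1,1), (2; 1,1), (2; 1,2), (2; 2,2), (3; 1)]


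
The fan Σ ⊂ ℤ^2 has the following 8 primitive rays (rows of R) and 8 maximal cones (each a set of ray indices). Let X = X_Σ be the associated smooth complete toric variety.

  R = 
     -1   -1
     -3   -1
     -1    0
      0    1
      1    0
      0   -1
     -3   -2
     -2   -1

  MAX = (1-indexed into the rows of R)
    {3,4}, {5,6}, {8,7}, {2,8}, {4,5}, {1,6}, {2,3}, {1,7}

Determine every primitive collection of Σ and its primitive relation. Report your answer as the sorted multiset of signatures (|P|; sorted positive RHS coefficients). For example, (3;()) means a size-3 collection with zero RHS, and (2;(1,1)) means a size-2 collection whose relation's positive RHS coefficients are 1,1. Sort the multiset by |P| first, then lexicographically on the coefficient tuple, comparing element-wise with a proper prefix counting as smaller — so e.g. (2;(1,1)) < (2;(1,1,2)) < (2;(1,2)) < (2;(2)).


Minimal non-faces — 20 found among 8 rays, 8 max cones:

  • {3,5}:  v_{3} + v_{5} = 0  so sig = (2;())
  • {4,6}:  v_{4} + v_{6} = 0  so sig = (2;())
  • {1,3}:  v_{1} + v_{3} = v_{8}  so sig = (2;(1))
  • {1,4}:  v_{1} + v_{4} = v_{3}  so sig = (2;(1))
  • {1,5}:  v_{1} + v_{5} = v_{6}  so sig = (2;(1))
  • {1,8}:  v_{1} + v_{8} = v_{7}  so sig = (2;(1))
  • {2,5}:  v_{2} + v_{5} = v_{8}  so sig = (2;(1))
  • {2,6}:  v_{2} + v_{6} = v_{7}  so sig = (2;(1))
  • {3,6}:  v_{3} + v_{6} = v_{1}  so sig = (2;(1))
  • {3,8}:  v_{3} + v_{8} = v_{2}  so sig = (2;(1))
  • {4,7}:  v_{4} + v_{7} = v_{2}  so sig = (2;(1))
  • {5,8}:  v_{5} + v_{8} = v_{1}  so sig = (2;(1))
  • {1,2}:  v_{1} + v_{2} = 2·v_{8}  so sig = (2;(2))
  • {3,7}:  v_{3} + v_{7} = 2·v_{8}  so sig = (2;(2))
  • {4,8}:  v_{4} + v_{8} = 2·v_{3}  so sig = (2;(2))
  • {5,7}:  v_{5} + v_{7} = 2·v_{1}  so sig = (2;(2))
  • {6,8}:  v_{6} + v_{8} = 2·v_{1}  so sig = (2;(2))
  • {2,4}:  v_{2} + v_{4} = 3·v_{3}  so sig = (2;(3))
  • {2,7}:  v_{2} + v_{7} = 3·v_{8}  so sig = (2;(3))
  • {6,7}:  v_{6} + v_{7} = 3·v_{1}  so sig = (2;(3))

Signatures (|P|; sorted positive RHS coefficients), sorted:
[(2;()), (2;()), (2;(1)), (2;(1)), (2;(1)), (2;(1)), (2;(1)), (2;(1)), (2;(1)), (2;(1)), (2;(1)), (2;(1)), (2;(2)), (2;(2)), (2;(2)), (2;(2)), (2;(2)), (2;(3)), (2;(3)), (2;(3))]


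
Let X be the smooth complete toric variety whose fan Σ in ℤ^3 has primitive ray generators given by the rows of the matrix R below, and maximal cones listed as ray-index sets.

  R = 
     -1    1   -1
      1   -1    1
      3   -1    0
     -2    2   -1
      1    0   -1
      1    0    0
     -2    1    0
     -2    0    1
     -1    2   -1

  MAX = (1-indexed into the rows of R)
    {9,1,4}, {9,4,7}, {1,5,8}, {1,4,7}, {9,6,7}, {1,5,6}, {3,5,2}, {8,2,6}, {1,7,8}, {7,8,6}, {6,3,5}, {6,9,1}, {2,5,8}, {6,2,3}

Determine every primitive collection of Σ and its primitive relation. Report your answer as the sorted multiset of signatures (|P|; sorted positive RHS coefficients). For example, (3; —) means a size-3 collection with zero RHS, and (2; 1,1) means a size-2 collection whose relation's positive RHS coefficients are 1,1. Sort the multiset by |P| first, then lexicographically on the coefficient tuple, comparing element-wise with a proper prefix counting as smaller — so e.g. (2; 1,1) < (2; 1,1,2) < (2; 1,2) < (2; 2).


Δ(Σ) — 9 vertices, 20 min non-faces:

  • {1,2}:  v_{1} + v_{2} = 0  ⇒ sig = (2; —)
  • {3,7}:  v_{3} + v_{7} = v_{6}  ⇒ sig = (2; 1)
  • {3,8}:  v_{3} + v_{8} = v_{2}  ⇒ sig = (2; 1)
  • {4,6}:  v_{4} + v_{6} = v_{9}  ⇒ sig = (2; 1)
  • {5,7}:  v_{5} + v_{7} = v_{1}  ⇒ sig = (2; 1)
  • {1,3}:  v_{1} + v_{3} = v_{5} + v_{6}  ⇒ sig = (2; 1,1)
  • {2,4}:  v_{2} + v_{4} = v_{6} + v_{7}  ⇒ sig = (2; 1,1)
  • {2,7}:  v_{2} + v_{7} = v_{6} + v_{8}  ⇒ sig = (2; 1,1)
  • {2,9}:  v_{2} + v_{9} = 2·v_{6} + v_{7}  ⇒ sig = (2; 1,2)
  • {3,4}:  v_{3} + v_{4} = v_{1} + 2·v_{6}  ⇒ sig = (2; 1,2)
  • {4,5}:  v_{4} + v_{5} = 2·v_{1} + v_{6}  ⇒ sig = (2; 1,2)
  • {8,9}:  v_{8} + v_{9} = v_{6} + 2·v_{7}  ⇒ sig = (2; 1,2)
  • {3,9}:  v_{3} + v_{9} = v_{1} + 3·v_{6}  ⇒ sig = (2; 1,3)
  • {4,8}:  v_{4} + v_{8} = 2·v_{7}  ⇒ sig = (2; 2)
  • {5,9}:  v_{5} + v_{9} = 2·v_{1} + 2·v_{6}  ⇒ sig = (2; 2,2)
  • {5,6,8}:  v_{5} + v_{6} + v_{8} = 0  ⇒ sig = (3; —)
  • {1,6,7}:  v_{1} + v_{6} + v_{7} = v_{4}  ⇒ sig = (3; 1)
  • {1,6,8}:  v_{1} + v_{6} + v_{8} = v_{7}  ⇒ sig = (3; 1)
  • {2,5,6}:  v_{2} + v_{5} + v_{6} = v_{3}  ⇒ sig = (3; 1)
  • {1,7,9}:  v_{1} + v_{7} + v_{9} = 2·v_{4}  ⇒ sig = (3; 2)

Signatures (|P|; sorted positive RHS coefficients), sorted:
{ (2; —),  (2; 1) ×4,  (2; 1,1) ×3,  (2; 1,2) ×4,  (2; 1,3),  (2; 2),  (2; 2,2),  (3; —),  (3; 1) ×3,  (3; 2) }


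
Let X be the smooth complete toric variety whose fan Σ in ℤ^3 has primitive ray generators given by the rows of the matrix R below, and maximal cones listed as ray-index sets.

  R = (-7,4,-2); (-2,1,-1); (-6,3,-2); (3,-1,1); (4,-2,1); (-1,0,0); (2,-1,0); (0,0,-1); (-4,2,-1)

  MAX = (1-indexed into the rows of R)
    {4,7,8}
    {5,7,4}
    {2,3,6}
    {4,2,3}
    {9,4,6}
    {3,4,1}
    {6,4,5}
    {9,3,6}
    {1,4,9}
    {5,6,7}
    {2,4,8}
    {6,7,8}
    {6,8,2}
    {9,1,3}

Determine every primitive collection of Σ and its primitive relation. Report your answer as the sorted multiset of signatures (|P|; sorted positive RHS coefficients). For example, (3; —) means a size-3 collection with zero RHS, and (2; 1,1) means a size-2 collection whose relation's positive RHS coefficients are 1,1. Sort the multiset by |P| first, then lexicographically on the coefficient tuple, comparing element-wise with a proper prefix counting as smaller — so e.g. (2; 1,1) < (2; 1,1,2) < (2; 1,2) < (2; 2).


The 20 primitive collections of Σ (r=9, n=3):

  P = {5,9}:  v_{5} + v_{9} = 0  ⟹  sig = (2; —)
  P = {2,5}:  v_{2} + v_{5} = v_{7}  ⟹  sig = (2; 1)
  P = {2,7}:  v_{2} + v_{7} = v_{8}  ⟹  sig = (2; 1)
  P = {2,9}:  v_{2} + v_{9} = v_{3}  ⟹  sig = (2; 1)
  P = {3,5}:  v_{3} + v_{5} = v_{2}  ⟹  sig = (2; 1)
  P = {7,9}:  v_{7} + v_{9} = v_{2}  ⟹  sig = (2; 1)
  P = {1,5}:  v_{1} + v_{5} = v_{3} + v_{4}  ⟹  sig = (2; 1,1)
  P = {1,7}:  v_{1} + v_{7} = v_{2} + v_{3} + v_{4}  ⟹  sig = (2; 1,1,1)
  P = {1,8}:  v_{1} + v_{8} = 2·v_{2} + v_{3} + v_{4}  ⟹  sig = (2; 1,1,2)
  P = {1,2}:  v_{1} + v_{2} = 2·v_{3} + v_{4}  ⟹  sig = (2; 1,2)
  P = {1,6}:  v_{1} + v_{6} = 2·v_{9}  ⟹  sig = (2; 2)
  P = {3,7}:  v_{3} + v_{7} = 2·v_{2}  ⟹  sig = (2; 2)
  P = {5,8}:  v_{5} + v_{8} = 2·v_{7}  ⟹  sig = (2; 2)
  P = {8,9}:  v_{8} + v_{9} = 2·v_{2}  ⟹  sig = (2; 2)
  P = {3,8}:  v_{3} + v_{8} = 3·v_{2}  ⟹  sig = (2; 3)
  P = {2,4,6}:  v_{2} + v_{4} + v_{6} = 0  ⟹  sig = (3; —)
  P = {3,4,6}:  v_{3} + v_{4} + v_{6} = v_{9}  ⟹  sig = (3; 1)
  P = {3,4,9}:  v_{3} + v_{4} + v_{9} = v_{1}  ⟹  sig = (3; 1)
  P = {4,6,7}:  v_{4} + v_{6} + v_{7} = v_{5}  ⟹  sig = (3; 1)
  P = {4,6,8}:  v_{4} + v_{6} + v_{8} = v_{7}  ⟹  sig = (3; 1)

Hence PRS(X_Σ) =
    (2; —)
    (2; 1)
    (2; 1)
    (2; 1)
    (2; 1)
    (2; 1)
    (2; 1,1)
    (2; 1,1,1)
    (2; 1,1,2)
    (2; 1,2)
    (2; 2)
    (2; 2)
    (2; 2)
    (2; 2)
    (2; 3)
    (3; —)
    (3; 1)
    (3; 1)
    (3; 1)
    (3; 1)


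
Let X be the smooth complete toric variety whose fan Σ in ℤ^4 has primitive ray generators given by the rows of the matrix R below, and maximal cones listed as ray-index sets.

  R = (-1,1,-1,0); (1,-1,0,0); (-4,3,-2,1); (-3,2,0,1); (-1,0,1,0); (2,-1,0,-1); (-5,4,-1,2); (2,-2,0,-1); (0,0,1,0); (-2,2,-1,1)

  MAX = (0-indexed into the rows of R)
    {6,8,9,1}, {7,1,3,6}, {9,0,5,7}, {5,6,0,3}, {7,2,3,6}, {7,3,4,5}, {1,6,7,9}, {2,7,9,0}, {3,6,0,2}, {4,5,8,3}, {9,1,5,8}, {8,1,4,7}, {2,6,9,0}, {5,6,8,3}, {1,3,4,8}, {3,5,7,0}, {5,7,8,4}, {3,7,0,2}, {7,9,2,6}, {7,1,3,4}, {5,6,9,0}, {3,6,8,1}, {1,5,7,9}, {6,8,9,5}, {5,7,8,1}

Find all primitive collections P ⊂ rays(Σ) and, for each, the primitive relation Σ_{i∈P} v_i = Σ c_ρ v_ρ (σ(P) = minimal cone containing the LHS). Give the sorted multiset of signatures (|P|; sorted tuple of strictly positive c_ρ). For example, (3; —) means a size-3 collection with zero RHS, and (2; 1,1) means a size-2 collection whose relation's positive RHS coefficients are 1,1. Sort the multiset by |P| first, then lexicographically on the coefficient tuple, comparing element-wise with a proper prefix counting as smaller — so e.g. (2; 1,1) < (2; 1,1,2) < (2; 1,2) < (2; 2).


|primitive collections| = 18. Relations:

  • {3,9}:  v_{3} + v_{9} = v_{6} — sig = (2; 1)
  • {4,9}:  v_{4} + v_{9} = v_{3} — sig = (2; 1)
  • {0,1}:  v_{0} + v_{1} = v_{7} + v_{9} — sig = (2; 1,1)
  • {0,8}:  v_{0} + v_{8} = v_{3} + v_{5} — sig = (2; 1,1)
  • {2,8}:  v_{2} + v_{8} = v_{0} + v_{3} — sig = (2; 1,1)
  • {0,4}:  v_{0} + v_{4} = 2·v_{3} + v_{5} + v_{7} — sig = (2; 1,1,2)
  • {1,2}:  v_{1} + v_{2} = v_{6} + 2·v_{7} + v_{9} — sig = (2; 1,1,2)
  • {2,4}:  v_{2} + v_{4} = v_{0} + 2·v_{3} + v_{7} — sig = (2; 1,1,2)
  • {2,5}:  v_{2} + v_{5} = 2·v_{0} — sig = (2; 2)
  • {4,6}:  v_{4} + v_{6} = 2·v_{3} — sig = (2; 2)
  • {1,3,5}:  v_{1} + v_{3} + v_{5} = 0 — sig = (3; —)
  • {7,8,9}:  v_{7} + v_{8} + v_{9} = 0 — sig = (3; —)
  • {0,6,7}:  v_{0} + v_{6} + v_{7} = v_{2} — sig = (3; 1)
  • {1,5,6}:  v_{1} + v_{5} + v_{6} = v_{9} — sig = (3; 1)
  • {3,7,8}:  v_{3} + v_{7} + v_{8} = v_{4} — sig = (3; 1)
  • {5,6,7}:  v_{5} + v_{6} + v_{7} = v_{0} — sig = (3; 1)
  • {6,7,8}:  v_{6} + v_{7} + v_{8} = v_{3} — sig = (3; 1)
  • {1,4,5}:  v_{1} + v_{4} + v_{5} = v_{7} + v_{8} — sig = (3; 1,1)

Signatures (|P|; sorted positive RHS coefficients), sorted:
{ (2; 1) ×2,  (2; 1,1) ×3,  (2; 1,1,2) ×3,  (2; 2) ×2,  (3; —) ×2,  (3; 1) ×5,  (3; 1,1) }
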